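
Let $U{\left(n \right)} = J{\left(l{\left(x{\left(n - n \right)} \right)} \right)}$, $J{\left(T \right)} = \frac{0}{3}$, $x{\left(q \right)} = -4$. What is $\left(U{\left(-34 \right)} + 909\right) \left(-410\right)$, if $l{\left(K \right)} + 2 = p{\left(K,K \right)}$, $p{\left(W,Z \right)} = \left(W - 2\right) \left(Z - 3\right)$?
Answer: $-372690$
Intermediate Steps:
$p{\left(W,Z \right)} = \left(-3 + Z\right) \left(-2 + W\right)$ ($p{\left(W,Z \right)} = \left(-2 + W\right) \left(-3 + Z\right) = \left(-3 + Z\right) \left(-2 + W\right)$)
$l{\left(K \right)} = 4 + K^{2} - 5 K$ ($l{\left(K \right)} = -2 + \left(6 - 3 K - 2 K + K K\right) = -2 + \left(6 - 3 K - 2 K + K^{2}\right) = -2 + \left(6 + K^{2} - 5 K\right) = 4 + K^{2} - 5 K$)
$J{\left(T \right)} = 0$ ($J{\left(T \right)} = 0 \cdot \frac{1}{3} = 0$)
$U{\left(n \right)} = 0$
$\left(U{\left(-34 \right)} + 909\right) \left(-410\right) = \left(0 + 909\right) \left(-410\right) = 909 \left(-410\right) = -372690$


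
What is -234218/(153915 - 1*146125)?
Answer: -117109/3895 ≈ -30.066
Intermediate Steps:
-234218/(153915 - 1*146125) = -234218/(153915 - 146125) = -234218/7790 = -234218*1/7790 = -117109/3895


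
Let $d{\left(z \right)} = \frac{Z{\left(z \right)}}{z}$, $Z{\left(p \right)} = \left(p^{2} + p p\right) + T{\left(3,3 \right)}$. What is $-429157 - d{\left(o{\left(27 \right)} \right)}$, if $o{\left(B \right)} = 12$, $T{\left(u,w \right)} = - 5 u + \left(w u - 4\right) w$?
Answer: $-429181$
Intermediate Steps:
$T{\left(u,w \right)} = - 5 u + w \left(-4 + u w\right)$ ($T{\left(u,w \right)} = - 5 u + \left(u w - 4\right) w = - 5 u + \left(-4 + u w\right) w = - 5 u + w \left(-4 + u w\right)$)
$Z{\left(p \right)} = 2 p^{2}$ ($Z{\left(p \right)} = \left(p^{2} + p p\right) - \left(27 - 27\right) = \left(p^{2} + p^{2}\right) - 0 = 2 p^{2} - 0 = 2 p^{2} + 0 = 2 p^{2}$)
$d{\left(z \right)} = 2 z$ ($d{\left(z \right)} = \frac{2 z^{2}}{z} = 2 z$)
$-429157 - d{\left(o{\left(27 \right)} \right)} = -429157 - 2 \cdot 12 = -429157 - 24 = -429181$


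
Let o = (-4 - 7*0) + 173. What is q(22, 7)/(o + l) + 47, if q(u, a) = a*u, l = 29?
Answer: 430/9 ≈ 47.778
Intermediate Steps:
o = 169 (o = (-4 + 0) + 173 = -4 + 173 = 169)
q(22, 7)/(o + l) + 47 = (7*22)/(169 + 29) + 47 = 154/198 + 47 = 154*(1/198) + 47 = 7/9 + 47 = 430/9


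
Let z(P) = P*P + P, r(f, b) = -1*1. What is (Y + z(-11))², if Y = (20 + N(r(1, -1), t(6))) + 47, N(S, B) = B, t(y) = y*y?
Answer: 45369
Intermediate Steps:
r(f, b) = -1
t(y) = y²
z(P) = P + P² (z(P) = P² + P = P + P²)
Y = 103 (Y = (20 + 6²) + 47 = (20 + 36) + 47 = 56 + 47 = 103)
(Y + z(-11))² = (103 - 11*(1 - 11))² = (103 - 11*(-10))² = (103 + 110)² = 213² = 45369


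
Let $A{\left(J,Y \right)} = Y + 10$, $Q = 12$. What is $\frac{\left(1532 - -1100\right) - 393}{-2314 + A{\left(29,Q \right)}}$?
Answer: $- \frac{2239}{2292} \approx -0.97688$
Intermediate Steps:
$A{\left(J,Y \right)} = 10 + Y$
$\frac{\left(1532 - -1100\right) - 393}{-2314 + A{\left(29,Q \right)}} = \frac{\left(1532 - -1100\right) - 393}{-2314 + \left(10 + 12\right)} = \frac{\left(1532 + 1100\right) - 393}{-2314 + 22} = \frac{2632 - 393}{-2292} = 2239 \left(- \frac{1}{2292}\right) = - \frac{2239}{2292}$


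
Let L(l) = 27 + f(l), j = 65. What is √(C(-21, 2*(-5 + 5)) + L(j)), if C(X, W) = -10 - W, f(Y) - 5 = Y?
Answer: √87 ≈ 9.3274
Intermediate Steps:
f(Y) = 5 + Y
L(l) = 32 + l (L(l) = 27 + (5 + l) = 32 + l)
√(C(-21, 2*(-5 + 5)) + L(j)) = √((-10 - 2*(-5 + 5)) + (32 + 65)) = √((-10 - 2*0) + 97) = √((-10 - 1*0) + 97) = √((-10 + 0) + 97) = √(-10 + 97) = √87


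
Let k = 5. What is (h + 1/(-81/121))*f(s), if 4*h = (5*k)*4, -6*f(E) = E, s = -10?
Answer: 9520/243 ≈ 39.177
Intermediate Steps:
f(E) = -E/6
h = 25 (h = ((5*5)*4)/4 = (25*4)/4 = (¼)*100 = 25)
(h + 1/(-81/121))*f(s) = (25 + 1/(-81/121))*(-⅙*(-10)) = (25 + 1/(-81*1/121))*(5/3) = (25 + 1/(-81/121))*(5/3) = (25 - 121/81)*(5/3) = (1904/81)*(5/3) = 9520/243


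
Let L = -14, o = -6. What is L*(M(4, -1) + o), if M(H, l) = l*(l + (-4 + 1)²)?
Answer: 196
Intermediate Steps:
M(H, l) = l*(9 + l) (M(H, l) = l*(l + (-3)²) = l*(l + 9) = l*(9 + l))
L*(M(4, -1) + o) = -14*(-(9 - 1) - 6) = -14*(-1*8 - 6) = -14*(-8 - 6) = -14*(-14) = 196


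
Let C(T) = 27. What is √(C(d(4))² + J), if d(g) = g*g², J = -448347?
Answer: I*√447618 ≈ 669.04*I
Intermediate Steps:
d(g) = g³
√(C(d(4))² + J) = √(27² - 448347) = √(729 - 448347) = √(-447618) = I*√447618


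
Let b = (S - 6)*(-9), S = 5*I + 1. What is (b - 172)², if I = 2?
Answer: 47089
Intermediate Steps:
S = 11 (S = 5*2 + 1 = 10 + 1 = 11)
b = -45 (b = (11 - 6)*(-9) = 5*(-9) = -45)
(b - 172)² = (-45 - 172)² = (-217)² = 47089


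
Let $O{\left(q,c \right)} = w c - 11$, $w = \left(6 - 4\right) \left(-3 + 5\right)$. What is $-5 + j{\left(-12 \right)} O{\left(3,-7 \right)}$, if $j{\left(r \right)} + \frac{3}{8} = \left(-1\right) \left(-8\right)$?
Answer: $- \frac{2419}{8} \approx -302.38$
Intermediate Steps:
$w = 4$ ($w = 2 \cdot 2 = 4$)
$O{\left(q,c \right)} = -11 + 4 c$ ($O{\left(q,c \right)} = 4 c - 11 = -11 + 4 c$)
$j{\left(r \right)} = \frac{61}{8}$ ($j{\left(r \right)} = - \frac{3}{8} - -8 = - \frac{3}{8} + 8 = \frac{61}{8}$)
$-5 + j{\left(-12 \right)} O{\left(3,-7 \right)} = -5 + \frac{61 \left(-11 + 4 \left(-7\right)\right)}{8} = -5 + \frac{61 \left(-11 - 28\right)}{8} = -5 + \frac{61}{8} \left(-39\right) = -5 - \frac{2379}{8} = - \frac{2419}{8}$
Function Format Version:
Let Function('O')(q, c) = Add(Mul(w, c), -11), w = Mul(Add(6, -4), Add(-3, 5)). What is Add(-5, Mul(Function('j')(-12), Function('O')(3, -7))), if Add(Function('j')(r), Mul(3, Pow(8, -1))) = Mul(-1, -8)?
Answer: Rational(-2419, 8) ≈ -302.38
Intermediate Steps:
w = 4 (w = Mul(2, 2) = 4)
Function('O')(q, c) = Add(-11, Mul(4, c)) (Function('O')(q, c) = Add(Mul(4, c), -11) = Add(-11, Mul(4, c)))
Function('j')(r) = Rational(61, 8) (Function('j')(r) = Add(Rational(-3, 8), Mul(-1, -8)) = Add(Rational(-3, 8), 8) = Rational(61, 8))
Add(-5, Mul(Function('j')(-12), Function('O')(3, -7))) = Add(-5, Mul(Rational(61, 8), Add(-11, Mul(4, -7)))) = Add(-5, Mul(Rational(61, 8), Add(-11, -28))) = Add(-5, Mul(Rational(61, 8), -39)) = Add(-5, Rational(-2379, 8)) = Rational(-2419, 8)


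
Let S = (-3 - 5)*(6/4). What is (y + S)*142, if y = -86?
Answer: -13916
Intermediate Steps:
S = -12 (S = -48/4 = -8*3/2 = -12)
(y + S)*142 = (-86 - 12)*142 = -98*142 = -13916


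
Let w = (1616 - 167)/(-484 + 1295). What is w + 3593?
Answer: 2915372/811 ≈ 3594.8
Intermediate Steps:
w = 1449/811 ≈ 1.7867
w + 3593 = 1449/811 + 3593 = 2915372/811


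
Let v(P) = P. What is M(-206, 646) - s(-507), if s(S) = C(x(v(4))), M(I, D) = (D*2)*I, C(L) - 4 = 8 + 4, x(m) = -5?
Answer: -266168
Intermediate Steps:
C(L) = 16 (C(L) = 4 + (8 + 4) = 4 + 12 = 16)
M(I, D) = 2*D*I (M(I, D) = (2*D)*I = 2*D*I)
s(S) = 16
M(-206, 646) - s(-507) = 2*646*(-206) - 1*16 = -266152 - 16 = -266168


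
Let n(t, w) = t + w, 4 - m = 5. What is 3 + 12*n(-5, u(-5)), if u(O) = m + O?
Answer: -129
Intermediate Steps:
m = -1 (m = 4 - 1*5 = 4 - 5 = -1)
u(O) = -1 + O
3 + 12*n(-5, u(-5)) = 3 + 12*(-5 + (-1 - 5)) = 3 + 12*(-5 - 6) = 3 + 12*(-11) = 3 - 132 = -129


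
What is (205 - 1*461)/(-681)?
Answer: 256/681 ≈ 0.37592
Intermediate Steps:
(205 - 1*461)/(-681) = (205 - 461)*(-1/681) = -256*(-1/681) = 256/681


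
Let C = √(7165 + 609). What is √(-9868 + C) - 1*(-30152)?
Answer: 30152 + √(-9868 + 13*√46) ≈ 30152.0 + 98.893*I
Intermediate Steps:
C = 13*√46 (C = √7774 = 13*√46 ≈ 88.170)
√(-9868 + C) - 1*(-30152) = √(-9868 + 13*√46) - 1*(-30152) = √(-9868 + 13*√46) + 30152 = 30152 + √(-9868 + 13*√46)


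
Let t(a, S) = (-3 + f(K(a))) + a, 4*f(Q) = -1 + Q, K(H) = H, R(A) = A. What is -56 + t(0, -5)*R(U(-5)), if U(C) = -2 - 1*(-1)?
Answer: -211/4 ≈ -52.750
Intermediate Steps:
U(C) = -1 (U(C) = -2 + 1 = -1)
f(Q) = -¼ + Q/4 (f(Q) = (-1 + Q)/4 = -¼ + Q/4)
t(a, S) = -13/4 + 5*a/4 (t(a, S) = (-3 + (-¼ + a/4)) + a = (-13/4 + a/4) + a = -13/4 + 5*a/4)
-56 + t(0, -5)*R(U(-5)) = -56 + (-13/4 + (5/4)*0)*(-1) = -56 + (-13/4 + 0)*(-1) = -56 - 13/4*(-1) = -56 + 13/4 = -211/4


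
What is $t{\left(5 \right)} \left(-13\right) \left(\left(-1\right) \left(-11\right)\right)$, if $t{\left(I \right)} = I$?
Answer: $-715$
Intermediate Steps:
$t{\left(5 \right)} \left(-13\right) \left(\left(-1\right) \left(-11\right)\right) = 5 \left(-13\right) \left(\left(-1\right) \left(-11\right)\right) = \left(-65\right) 11 = -715$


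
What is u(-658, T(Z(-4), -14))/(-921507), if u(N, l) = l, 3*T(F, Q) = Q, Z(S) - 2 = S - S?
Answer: 14/2764521 ≈ 5.0642e-6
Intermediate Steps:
Z(S) = 2 (Z(S) = 2 + (S - S) = 2 + 0 = 2)
T(F, Q) = Q/3
u(-658, T(Z(-4), -14))/(-921507) = ((⅓)*(-14))/(-921507) = -14/3*(-1/921507) = 14/2764521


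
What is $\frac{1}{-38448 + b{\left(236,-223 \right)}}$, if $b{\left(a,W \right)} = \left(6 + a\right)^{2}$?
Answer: $\frac{1}{20116} \approx 4.9712 \cdot 10^{-5}$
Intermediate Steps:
$\frac{1}{-38448 + b{\left(236,-223 \right)}} = \frac{1}{-38448 + \left(6 + 236\right)^{2}} = \frac{1}{-38448 + 242^{2}} = \frac{1}{-38448 + 58564} = \frac{1}{20116}$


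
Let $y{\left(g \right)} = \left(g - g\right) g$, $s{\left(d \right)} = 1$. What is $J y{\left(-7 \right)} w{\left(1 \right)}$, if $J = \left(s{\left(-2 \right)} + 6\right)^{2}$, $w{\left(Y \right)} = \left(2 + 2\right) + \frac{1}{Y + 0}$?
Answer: $0$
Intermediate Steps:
$w{\left(Y \right)} = 4 + \frac{1}{Y}$
$y{\left(g \right)} = 0$ ($y{\left(g \right)} = 0 g = 0$)
$J = 49$ ($J = \left(1 + 6\right)^{2} = 7^{2} = 49$)
$J y{\left(-7 \right)} w{\left(1 \right)} = 49 \cdot 0 \left(4 + 1^{-1}\right) = 49 \cdot 0 \left(4 + 1\right) = 49 \cdot 0 \cdot 5 = 49 \cdot 0 = 0$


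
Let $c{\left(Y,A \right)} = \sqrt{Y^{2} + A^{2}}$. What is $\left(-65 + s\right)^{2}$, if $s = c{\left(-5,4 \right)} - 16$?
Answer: $\left(81 - \sqrt{41}\right)^{2} \approx 5564.7$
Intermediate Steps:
$c{\left(Y,A \right)} = \sqrt{A^{2} + Y^{2}}$
$s = -16 + \sqrt{41}$ ($s = \sqrt{4^{2} + \left(-5\right)^{2}} - 16 = \sqrt{16 + 25} - 16 = \sqrt{41} - 16 = -16 + \sqrt{41} \approx -9.5969$)
$\left(-65 + s\right)^{2} = \left(-65 - \left(16 - \sqrt{41}\right)\right)^{2} = \left(-81 + \sqrt{41}\right)^{2}$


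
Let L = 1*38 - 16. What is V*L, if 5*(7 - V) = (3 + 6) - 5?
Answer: 682/5 ≈ 136.40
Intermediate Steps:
L = 22 (L = 38 - 16 = 22)
V = 31/5 (V = 7 - ((3 + 6) - 5)/5 = 7 - (9 - 5)/5 = 7 - ⅕*4 = 7 - ⅘ = 31/5 ≈ 6.2000)
V*L = (31/5)*22 = 682/5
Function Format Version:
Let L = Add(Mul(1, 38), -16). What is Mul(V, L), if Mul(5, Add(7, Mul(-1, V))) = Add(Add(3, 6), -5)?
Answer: Rational(682, 5) ≈ 136.40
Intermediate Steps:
L = 22 (L = Add(38, -16) = 22)
V = Rational(31, 5) (V = Add(7, Mul(Rational(-1, 5), Add(Add(3, 6), -5))) = Add(7, Mul(Rational(-1, 5), Add(9, -5))) = Add(7, Mul(Rational(-1, 5), 4)) = Add(7, Rational(-4, 5)) = Rational(31, 5) ≈ 6.2000)
Mul(V, L) = Mul(Rational(31, 5), 22) = Rational(682, 5)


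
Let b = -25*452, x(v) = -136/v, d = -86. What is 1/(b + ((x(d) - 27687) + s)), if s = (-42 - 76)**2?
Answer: -43/1077641 ≈ -3.9902e-5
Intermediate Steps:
s = 13924 (s = (-118)**2 = 13924)
b = -11300
1/(b + ((x(d) - 27687) + s)) = 1/(-11300 + ((-136/(-86) - 27687) + 13924)) = 1/(-11300 + ((-136*(-1/86) - 27687) + 13924)) = 1/(-11300 + ((68/43 - 27687) + 13924)) = 1/(-11300 + (-1190473/43 + 13924)) = 1/(-11300 - 591741/43) = 1/(-1077641/43) = -43/1077641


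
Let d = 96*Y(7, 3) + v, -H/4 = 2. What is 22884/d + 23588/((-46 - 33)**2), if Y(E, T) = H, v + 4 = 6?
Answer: -62375318/2390303 ≈ -26.095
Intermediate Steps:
v = 2 (v = -4 + 6 = 2)
H = -8 (H = -4*2 = -8)
Y(E, T) = -8
d = -766 (d = 96*(-8) + 2 = -768 + 2 = -766)
22884/d + 23588/((-46 - 33)**2) = 22884/(-766) + 23588/((-46 - 33)**2) = 22884*(-1/766) + 23588/((-79)**2) = -11442/383 + 23588/6241 = -62375318/2390303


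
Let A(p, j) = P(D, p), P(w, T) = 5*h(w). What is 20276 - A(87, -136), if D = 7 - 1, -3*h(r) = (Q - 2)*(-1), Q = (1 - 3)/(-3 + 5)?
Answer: 20281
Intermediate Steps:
Q = -1 (Q = -2/2 = -2*½ = -1)
h(r) = -1 (h(r) = -(-1 - 2)*(-1)/3 = -(-1)*(-1) = -⅓*3 = -1)
D = 6
P(w, T) = -5 (P(w, T) = 5*(-1) = -5)
A(p, j) = -5
20276 - A(87, -136) = 20276 - 1*(-5) = 20276 + 5 = 20281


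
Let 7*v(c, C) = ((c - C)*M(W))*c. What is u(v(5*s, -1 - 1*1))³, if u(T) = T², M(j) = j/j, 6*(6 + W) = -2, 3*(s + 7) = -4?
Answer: 92077518463134765625/531441 ≈ 1.7326e+14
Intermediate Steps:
s = -25/3 (s = -7 + (⅓)*(-4) = -7 - 4/3 = -25/3 ≈ -8.3333)
W = -19/3 (W = -6 + (⅙)*(-2) = -6 - ⅓ = -19/3 ≈ -6.3333)
M(j) = 1
v(c, C) = c*(c - C)/7 (v(c, C) = (((c - C)*1)*c)/7 = ((c - C)*c)/7 = (c*(c - C))/7 = c*(c - C)/7)
u(v(5*s, -1 - 1*1))³ = (((5*(-25/3))*(5*(-25/3) - (-1 - 1*1))/7)²)³ = (((⅐)*(-125/3)*(-125/3 - (-1 - 1)))²)³ = (((⅐)*(-125/3)*(-125/3 - 1*(-2)))²)³ = (((⅐)*(-125/3)*(-125/3 + 2))²)³ = (((⅐)*(-125/3)*(-119/3))²)³ = ((2125/9)²)³ = (4515625/81)³ = 92077518463134765625/531441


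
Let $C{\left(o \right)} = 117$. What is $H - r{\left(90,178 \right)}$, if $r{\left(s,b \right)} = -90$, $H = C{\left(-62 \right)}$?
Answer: $207$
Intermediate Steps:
$H = 117$
$H - r{\left(90,178 \right)} = 117 - -90 = 117 + 90 = 207$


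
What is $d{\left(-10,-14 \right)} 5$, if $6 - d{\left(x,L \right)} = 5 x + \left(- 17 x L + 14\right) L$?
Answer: $-165340$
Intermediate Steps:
$d{\left(x,L \right)} = 6 - 5 x - L \left(14 - 17 L x\right)$ ($d{\left(x,L \right)} = 6 - \left(5 x + \left(- 17 x L + 14\right) L\right) = 6 - \left(5 x + \left(- 17 L x + 14\right) L\right) = 6 - \left(5 x + \left(14 - 17 L x\right) L\right) = 6 - \left(5 x + L \left(14 - 17 L x\right)\right) = 6 - 5 x - L \left(14 - 17 L x\right)$)
$d{\left(-10,-14 \right)} 5 = \left(6 - -196 - -50 + 17 \left(-10\right) \left(-14\right)^{2}\right) 5 = \left(6 + 196 + 50 + 17 \left(-10\right) 196\right) 5 = \left(6 + 196 + 50 - 33320\right) 5 = \left(-33068\right) 5 = -165340$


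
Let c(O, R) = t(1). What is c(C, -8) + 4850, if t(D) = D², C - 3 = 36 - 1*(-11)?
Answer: 4851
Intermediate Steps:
C = 50 (C = 3 + (36 - 1*(-11)) = 3 + (36 + 11) = 3 + 47 = 50)
c(O, R) = 1 (c(O, R) = 1² = 1)
c(C, -8) + 4850 = 1 + 4850 = 4851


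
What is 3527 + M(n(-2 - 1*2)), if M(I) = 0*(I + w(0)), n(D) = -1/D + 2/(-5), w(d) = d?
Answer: 3527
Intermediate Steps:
n(D) = -⅖ - 1/D (n(D) = -1/D + 2*(-⅕) = -1/D - ⅖ = -⅖ - 1/D)
M(I) = 0 (M(I) = 0*(I + 0) = 0*I = 0)
3527 + M(n(-2 - 1*2)) = 3527 + 0 = 3527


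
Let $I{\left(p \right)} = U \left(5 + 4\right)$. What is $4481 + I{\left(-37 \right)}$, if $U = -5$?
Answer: $4436$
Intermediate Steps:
$I{\left(p \right)} = -45$ ($I{\left(p \right)} = - 5 \left(5 + 4\right) = \left(-5\right) 9 = -45$)
$4481 + I{\left(-37 \right)} = 4481 - 45 = 4436$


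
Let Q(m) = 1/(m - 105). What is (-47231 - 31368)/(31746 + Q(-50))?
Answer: -12182845/4920629 ≈ -2.4759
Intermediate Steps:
Q(m) = 1/(-105 + m)
(-47231 - 31368)/(31746 + Q(-50)) = (-47231 - 31368)/(31746 + 1/(-105 - 50)) = -78599/(31746 + 1/(-155)) = -78599/(31746 - 1/155) = -78599/4920629/155 = -78599*155/4920629 = -12182845/4920629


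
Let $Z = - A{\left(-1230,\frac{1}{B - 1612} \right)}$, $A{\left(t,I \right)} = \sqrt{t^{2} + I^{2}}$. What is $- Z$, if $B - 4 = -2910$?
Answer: $\frac{\sqrt{30881804979601}}{4518} \approx 1230.0$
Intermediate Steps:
$B = -2906$ ($B = 4 - 2910 = -2906$)
$A{\left(t,I \right)} = \sqrt{I^{2} + t^{2}}$
$Z = - \frac{\sqrt{30881804979601}}{4518}$ ($Z = - \sqrt{\left(\frac{1}{-2906 - 1612}\right)^{2} + \left(-1230\right)^{2}} = - \sqrt{\left(\frac{1}{-4518}\right)^{2} + 1512900} = - \sqrt{\left(- \frac{1}{4518}\right)^{2} + 1512900} = - \sqrt{\frac{1}{20412324} + 1512900} = - \sqrt{\frac{30881804979601}{20412324}} = - \frac{\sqrt{30881804979601}}{4518} \approx -1230.0$)
$- Z = - \frac{\left(-1\right) \sqrt{30881804979601}}{4518} = \frac{\sqrt{30881804979601}}{4518}$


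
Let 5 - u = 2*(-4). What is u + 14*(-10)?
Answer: -127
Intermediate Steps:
u = 13 (u = 5 - 2*(-4) = 5 - 1*(-8) = 5 + 8 = 13)
u + 14*(-10) = 13 + 14*(-10) = 13 - 140 = -127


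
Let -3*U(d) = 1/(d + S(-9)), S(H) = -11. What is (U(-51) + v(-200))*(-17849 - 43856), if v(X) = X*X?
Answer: -459085261705/186 ≈ -2.4682e+9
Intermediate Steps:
v(X) = X²
U(d) = -1/(3*(-11 + d)) (U(d) = -1/(3*(d - 11)) = -1/(3*(-11 + d)))
(U(-51) + v(-200))*(-17849 - 43856) = (-1/(-33 + 3*(-51)) + (-200)²)*(-17849 - 43856) = (-1/(-33 - 153) + 40000)*(-61705) = (-1/(-186) + 40000)*(-61705) = (-1*(-1/186) + 40000)*(-61705) = (1/186 + 40000)*(-61705) = (7440001/186)*(-61705) = -459085261705/186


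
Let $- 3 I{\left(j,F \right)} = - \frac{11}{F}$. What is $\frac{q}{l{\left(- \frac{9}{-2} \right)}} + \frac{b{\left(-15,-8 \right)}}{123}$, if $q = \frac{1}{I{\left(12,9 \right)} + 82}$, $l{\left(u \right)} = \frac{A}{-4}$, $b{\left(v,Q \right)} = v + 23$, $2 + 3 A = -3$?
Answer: $\frac{128852}{1368375} \approx 0.094164$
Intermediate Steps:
$I{\left(j,F \right)} = \frac{11}{3 F}$ ($I{\left(j,F \right)} = - \frac{\left(-11\right) \frac{1}{F}}{3} = \frac{11}{3 F}$)
$A = - \frac{5}{3}$ ($A = - \frac{2}{3} + \frac{1}{3} \left(-3\right) = - \frac{2}{3} - 1 = - \frac{5}{3} \approx -1.6667$)
$b{\left(v,Q \right)} = 23 + v$
$l{\left(u \right)} = \frac{5}{12}$ ($l{\left(u \right)} = - \frac{5}{3 \left(-4\right)} = \left(- \frac{5}{3}\right) \left(- \frac{1}{4}\right) = \frac{5}{12}$)
$q = \frac{27}{2225}$ ($q = \frac{1}{\frac{11}{3 \cdot 9} + 82} = \frac{1}{\frac{11}{3} \cdot \frac{1}{9} + 82} = \frac{1}{\frac{11}{27} + 82} = \frac{1}{\frac{2225}{27}} = \frac{27}{2225} \approx 0.012135$)
$\frac{q}{l{\left(- \frac{9}{-2} \right)}} + \frac{b{\left(-15,-8 \right)}}{123} = \frac{27}{2225 \cdot \frac{5}{12}} + \frac{23 - 15}{123} = \frac{27}{2225} \cdot \frac{12}{5} + 8 \cdot \frac{1}{123} = \frac{324}{11125} + \frac{8}{123} = \frac{128852}{1368375}$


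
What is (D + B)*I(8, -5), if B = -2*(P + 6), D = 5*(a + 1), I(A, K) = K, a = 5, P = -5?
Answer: -140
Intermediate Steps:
D = 30 (D = 5*(5 + 1) = 5*6 = 30)
B = -2 (B = -2*(-5 + 6) = -2*1 = -2)
(D + B)*I(8, -5) = (30 - 2)*(-5) = 28*(-5) = -140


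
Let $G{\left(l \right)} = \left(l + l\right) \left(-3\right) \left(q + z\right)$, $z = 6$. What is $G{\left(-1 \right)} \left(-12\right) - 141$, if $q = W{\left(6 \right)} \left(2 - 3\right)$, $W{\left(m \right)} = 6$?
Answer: $-141$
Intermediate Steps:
$q = -6$ ($q = 6 \left(2 - 3\right) = 6 \left(-1\right) = -6$)
$G{\left(l \right)} = 0$ ($G{\left(l \right)} = \left(l + l\right) \left(-3\right) \left(-6 + 6\right) = 2 l \left(-3\right) 0 = - 6 l 0 = 0$)
$G{\left(-1 \right)} \left(-12\right) - 141 = 0 \left(-12\right) - 141 = 0 - 141 = -141$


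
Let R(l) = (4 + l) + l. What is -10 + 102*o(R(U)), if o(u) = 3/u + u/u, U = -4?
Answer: 31/2 ≈ 15.500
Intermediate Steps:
R(l) = 4 + 2*l
o(u) = 1 + 3/u (o(u) = 3/u + 1 = 1 + 3/u)
-10 + 102*o(R(U)) = -10 + 102*((3 + (4 + 2*(-4)))/(4 + 2*(-4))) = -10 + 102*((3 + (4 - 8))/(4 - 8)) = -10 + 102*((3 - 4)/(-4)) = -10 + 102*(-¼*(-1)) = -10 + 102*(¼) = -10 + 51/2 = 31/2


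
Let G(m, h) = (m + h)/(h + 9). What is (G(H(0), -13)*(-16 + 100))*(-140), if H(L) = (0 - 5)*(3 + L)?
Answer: -82320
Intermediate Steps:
H(L) = -15 - 5*L (H(L) = -5*(3 + L) = -15 - 5*L)
G(m, h) = (h + m)/(9 + h)
(G(H(0), -13)*(-16 + 100))*(-140) = (((-13 + (-15 - 5*0))/(9 - 13))*(-16 + 100))*(-140) = (((-13 + (-15 + 0))/(-4))*84)*(-140) = (-(-13 - 15)/4*84)*(-140) = (-¼*(-28)*84)*(-140) = (7*84)*(-140) = 588*(-140) = -82320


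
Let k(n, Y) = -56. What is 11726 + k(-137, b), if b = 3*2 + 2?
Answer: 11670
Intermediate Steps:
b = 8 (b = 6 + 2 = 8)
11726 + k(-137, b) = 11726 - 56 = 11670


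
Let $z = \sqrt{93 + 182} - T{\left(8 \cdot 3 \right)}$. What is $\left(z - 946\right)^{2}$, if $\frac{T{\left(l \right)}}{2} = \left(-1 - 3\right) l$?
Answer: $568791 - 7540 \sqrt{11} \approx 5.4378 \cdot 10^{5}$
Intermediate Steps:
$T{\left(l \right)} = - 8 l$ ($T{\left(l \right)} = 2 \left(-1 - 3\right) l = 2 \left(- 4 l\right) = - 8 l$)
$z = 192 + 5 \sqrt{11}$ ($z = \sqrt{93 + 182} - - 8 \cdot 8 \cdot 3 = \sqrt{275} - \left(-8\right) 24 = 5 \sqrt{11} - -192 = 5 \sqrt{11} + 192 = 192 + 5 \sqrt{11} \approx 208.58$)
$\left(z - 946\right)^{2} = \left(\left(192 + 5 \sqrt{11}\right) - 946\right)^{2} = \left(-754 + 5 \sqrt{11}\right)^{2}$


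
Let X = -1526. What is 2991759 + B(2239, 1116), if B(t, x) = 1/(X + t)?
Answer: 2133124168/713 ≈ 2.9918e+6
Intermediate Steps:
B(t, x) = 1/(-1526 + t)
2991759 + B(2239, 1116) = 2991759 + 1/(-1526 + 2239) = 2991759 + 1/713 = 2133124168/713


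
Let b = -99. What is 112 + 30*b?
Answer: -2858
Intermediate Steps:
112 + 30*b = 112 + 30*(-99) = 112 - 2970 = -2858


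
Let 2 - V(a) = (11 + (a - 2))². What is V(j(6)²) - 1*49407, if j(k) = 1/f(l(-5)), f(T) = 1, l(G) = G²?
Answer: -49505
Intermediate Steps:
j(k) = 1 (j(k) = 1/1 = 1)
V(a) = 2 - (9 + a)² (V(a) = 2 - (11 + (a - 2))² = 2 - (11 + (-2 + a))² = 2 - (9 + a)²)
V(j(6)²) - 1*49407 = (2 - (9 + 1²)²) - 1*49407 = (2 - (9 + 1)²) - 49407 = (2 - 1*10²) - 49407 = (2 - 1*100) - 49407 = (2 - 100) - 49407 = -98 - 49407 = -49505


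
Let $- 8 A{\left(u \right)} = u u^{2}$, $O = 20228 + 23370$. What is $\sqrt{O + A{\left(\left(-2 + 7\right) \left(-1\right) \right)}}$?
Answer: $\frac{\sqrt{697818}}{4} \approx 208.84$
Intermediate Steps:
$O = 43598$
$A{\left(u \right)} = - \frac{u^{3}}{8}$ ($A{\left(u \right)} = - \frac{u u^{2}}{8} = - \frac{u^{3}}{8}$)
$\sqrt{O + A{\left(\left(-2 + 7\right) \left(-1\right) \right)}} = \sqrt{43598 - \frac{\left(\left(-2 + 7\right) \left(-1\right)\right)^{3}}{8}} = \sqrt{43598 - \frac{\left(5 \left(-1\right)\right)^{3}}{8}} = \sqrt{43598 - \frac{\left(-5\right)^{3}}{8}} = \sqrt{43598 - - \frac{125}{8}} = \sqrt{43598 + \frac{125}{8}} = \sqrt{\frac{348909}{8}} = \frac{\sqrt{697818}}{4}$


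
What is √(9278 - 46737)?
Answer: I*√37459 ≈ 193.54*I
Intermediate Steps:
√(9278 - 46737) = √(-37459) = I*√37459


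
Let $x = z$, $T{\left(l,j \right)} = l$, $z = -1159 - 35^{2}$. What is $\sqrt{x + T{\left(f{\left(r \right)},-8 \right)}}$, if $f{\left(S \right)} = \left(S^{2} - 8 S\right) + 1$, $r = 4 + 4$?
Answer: $i \sqrt{2383} \approx 48.816 i$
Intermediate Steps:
$r = 8$
$f{\left(S \right)} = 1 + S^{2} - 8 S$
$z = -2384$ ($z = -1159 - 1225 = -2384$)
$x = -2384$
$\sqrt{x + T{\left(f{\left(r \right)},-8 \right)}} = \sqrt{-2384 + \left(1 + 8^{2} - 64\right)} = \sqrt{-2384 + \left(1 + 64 - 64\right)} = \sqrt{-2384 + 1} = \sqrt{-2383} = i \sqrt{2383}$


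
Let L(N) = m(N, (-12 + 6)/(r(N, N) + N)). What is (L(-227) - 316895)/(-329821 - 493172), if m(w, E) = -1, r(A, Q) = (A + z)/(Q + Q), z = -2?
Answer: 105632/274331 ≈ 0.38505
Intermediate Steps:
r(A, Q) = (-2 + A)/(2*Q) (r(A, Q) = (A - 2)/(Q + Q) = (-2 + A)/((2*Q)) = (-2 + A)*(1/(2*Q)) = (-2 + A)/(2*Q))
L(N) = -1
(L(-227) - 316895)/(-329821 - 493172) = (-1 - 316895)/(-329821 - 493172) = -316896/(-822993) = -316896*(-1/822993) = 105632/274331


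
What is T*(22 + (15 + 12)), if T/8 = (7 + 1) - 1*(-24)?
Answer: 12544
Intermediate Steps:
T = 256 (T = 8*((7 + 1) - 1*(-24)) = 8*(8 + 24) = 8*32 = 256)
T*(22 + (15 + 12)) = 256*(22 + (15 + 12)) = 256*(22 + 27) = 256*49 = 12544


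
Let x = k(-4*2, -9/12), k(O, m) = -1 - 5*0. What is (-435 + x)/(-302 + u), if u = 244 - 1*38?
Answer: 109/24 ≈ 4.5417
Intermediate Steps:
k(O, m) = -1 (k(O, m) = -1 + 0 = -1)
x = -1
u = 206 (u = 244 - 38 = 206)
(-435 + x)/(-302 + u) = (-435 - 1)/(-302 + 206) = -436/(-96) = -436*(-1/96) = 109/24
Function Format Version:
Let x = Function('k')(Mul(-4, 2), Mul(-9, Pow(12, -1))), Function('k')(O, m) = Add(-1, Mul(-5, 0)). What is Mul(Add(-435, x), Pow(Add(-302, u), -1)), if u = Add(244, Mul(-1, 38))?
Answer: Rational(109, 24) ≈ 4.5417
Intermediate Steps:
Function('k')(O, m) = -1 (Function('k')(O, m) = Add(-1, 0) = -1)
x = -1
u = 206 (u = Add(244, -38) = 206)
Mul(Add(-435, x), Pow(Add(-302, u), -1)) = Mul(Add(-435, -1), Pow(Add(-302, 206), -1)) = Mul(-436, Pow(-96, -1)) = Mul(-436, Rational(-1, 96)) = Rational(109, 24)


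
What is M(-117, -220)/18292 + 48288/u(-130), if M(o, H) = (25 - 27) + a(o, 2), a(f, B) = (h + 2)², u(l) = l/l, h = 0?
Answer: 441642049/9146 ≈ 48288.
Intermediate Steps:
u(l) = 1
a(f, B) = 4 (a(f, B) = (0 + 2)² = 2² = 4)
M(o, H) = 2 (M(o, H) = (25 - 27) + 4 = -2 + 4 = 2)
M(-117, -220)/18292 + 48288/u(-130) = 2/18292 + 48288/1 = 2*(1/18292) + 48288*1 = 1/9146 + 48288 = 441642049/9146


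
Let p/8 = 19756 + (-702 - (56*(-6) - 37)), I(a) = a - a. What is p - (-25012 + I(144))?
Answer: 180428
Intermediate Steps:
I(a) = 0
p = 155416 (p = 8*(19756 + (-702 - (56*(-6) - 37))) = 8*(19756 + (-702 - (-336 - 37))) = 8*(19756 + (-702 - 1*(-373))) = 8*(19756 + (-702 + 373)) = 8*(19756 - 329) = 8*19427 = 155416)
p - (-25012 + I(144)) = 155416 - (-25012 + 0) = 155416 - 1*(-25012) = 155416 + 25012 = 180428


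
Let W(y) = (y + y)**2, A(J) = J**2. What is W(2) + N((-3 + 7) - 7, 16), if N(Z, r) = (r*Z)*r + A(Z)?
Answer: -743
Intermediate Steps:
W(y) = 4*y**2 (W(y) = (2*y)**2 = 4*y**2)
N(Z, r) = Z**2 + Z*r**2 (N(Z, r) = (r*Z)*r + Z**2 = (Z*r)*r + Z**2 = Z*r**2 + Z**2 = Z**2 + Z*r**2)
W(2) + N((-3 + 7) - 7, 16) = 4*2**2 + ((-3 + 7) - 7)*(((-3 + 7) - 7) + 16**2) = 4*4 + (4 - 7)*((4 - 7) + 256) = 16 - 3*(-3 + 256) = 16 - 3*253 = 16 - 759 = -743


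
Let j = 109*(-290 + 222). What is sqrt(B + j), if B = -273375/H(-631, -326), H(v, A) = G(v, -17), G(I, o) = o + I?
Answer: I*sqrt(111842)/4 ≈ 83.607*I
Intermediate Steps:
G(I, o) = I + o
H(v, A) = -17 + v (H(v, A) = v - 17 = -17 + v)
j = -7412 (j = 109*(-68) = -7412)
B = 3375/8 (B = -273375/(-17 - 631) = -273375/(-648) = -273375*(-1/648) = 3375/8 ≈ 421.88)
sqrt(B + j) = sqrt(3375/8 - 7412) = sqrt(-55921/8) = I*sqrt(111842)/4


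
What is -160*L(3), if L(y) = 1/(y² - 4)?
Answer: -32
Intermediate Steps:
L(y) = 1/(-4 + y²)
-160*L(3) = -160/(-4 + 3²) = -160/(-4 + 9) = -160/5 = -160*⅕ = -32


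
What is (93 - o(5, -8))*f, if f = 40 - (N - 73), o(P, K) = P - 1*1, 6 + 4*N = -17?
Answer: 42275/4 ≈ 10569.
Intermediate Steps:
N = -23/4 (N = -3/2 + (¼)*(-17) = -3/2 - 17/4 = -23/4 ≈ -5.7500)
o(P, K) = -1 + P (o(P, K) = P - 1 = -1 + P)
f = 475/4 (f = 40 - (-23/4 - 73) = 40 - 1*(-315/4) = 40 + 315/4 = 475/4 ≈ 118.75)
(93 - o(5, -8))*f = (93 - (-1 + 5))*(475/4) = (93 - 1*4)*(475/4) = (93 - 4)*(475/4) = 89*(475/4) = 42275/4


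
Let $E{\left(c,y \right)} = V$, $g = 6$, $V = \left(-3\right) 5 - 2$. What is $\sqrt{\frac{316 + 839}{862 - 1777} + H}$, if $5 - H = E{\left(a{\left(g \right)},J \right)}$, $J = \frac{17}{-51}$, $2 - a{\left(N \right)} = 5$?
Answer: $\frac{\sqrt{77165}}{61} \approx 4.5539$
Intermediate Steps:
$V = -17$ ($V = -15 - 2 = -17$)
$a{\left(N \right)} = -3$ ($a{\left(N \right)} = 2 - 5 = -3$)
$J = - \frac{1}{3}$ ($J = 17 \left(- \frac{1}{51}\right) = - \frac{1}{3} \approx -0.33333$)
$E{\left(c,y \right)} = -17$
$H = 22$ ($H = 5 - -17 = 5 + 17 = 22$)
$\sqrt{\frac{316 + 839}{862 - 1777} + H} = \sqrt{\frac{316 + 839}{862 - 1777} + 22} = \sqrt{\frac{1155}{-915} + 22} = \sqrt{1155 \left(- \frac{1}{915}\right) + 22} = \sqrt{- \frac{77}{61} + 22} = \sqrt{\frac{1265}{61}} = \frac{\sqrt{77165}}{61}$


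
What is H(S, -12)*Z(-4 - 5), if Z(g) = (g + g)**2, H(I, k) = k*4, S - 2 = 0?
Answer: -15552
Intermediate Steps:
S = 2 (S = 2 + 0 = 2)
H(I, k) = 4*k
Z(g) = 4*g**2 (Z(g) = (2*g)**2 = 4*g**2)
H(S, -12)*Z(-4 - 5) = (4*(-12))*(4*(-4 - 5)**2) = -192*(-9)**2 = -192*81 = -48*324 = -15552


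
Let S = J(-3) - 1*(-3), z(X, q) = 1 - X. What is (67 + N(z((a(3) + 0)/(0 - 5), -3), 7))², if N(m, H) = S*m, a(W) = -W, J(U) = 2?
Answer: 4761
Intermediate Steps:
S = 5 (S = 2 - 1*(-3) = 2 + 3 = 5)
N(m, H) = 5*m
(67 + N(z((a(3) + 0)/(0 - 5), -3), 7))² = (67 + 5*(1 - (-1*3 + 0)/(0 - 5)))² = (67 + 5*(1 - (-3 + 0)/(-5)))² = (67 + 5*(1 - (-3)*(-1)/5))² = (67 + 5*(1 - 1*⅗))² = (67 + 5*(1 - ⅗))² = (67 + 5*(⅖))² = (67 + 2)² = 69² = 4761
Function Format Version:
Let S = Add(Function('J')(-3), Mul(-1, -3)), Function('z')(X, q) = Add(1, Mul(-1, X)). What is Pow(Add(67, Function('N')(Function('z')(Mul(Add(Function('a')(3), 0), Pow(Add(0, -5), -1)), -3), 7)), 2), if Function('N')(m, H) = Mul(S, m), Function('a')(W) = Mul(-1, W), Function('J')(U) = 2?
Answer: 4761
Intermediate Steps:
S = 5 (S = Add(2, Mul(-1, -3)) = Add(2, 3) = 5)
Function('N')(m, H) = Mul(5, m)
Pow(Add(67, Function('N')(Function('z')(Mul(Add(Function('a')(3), 0), Pow(Add(0, -5), -1)), -3), 7)), 2) = Pow(Add(67, Mul(5, Add(1, Mul(-1, Mul(Add(Mul(-1, 3), 0), Pow(Add(0, -5), -1)))))), 2) = Pow(Add(67, Mul(5, Add(1, Mul(-1, Mul(Add(-3, 0), Pow(-5, -1)))))), 2) = Pow(Add(67, Mul(5, Add(1, Mul(-1, Mul(-3, Rational(-1, 5)))))), 2) = Pow(Add(67, Mul(5, Add(1, Mul(-1, Rational(3, 5))))), 2) = Pow(Add(67, Mul(5, Add(1, Rational(-3, 5)))), 2) = Pow(Add(67, Mul(5, Rational(2, 5))), 2) = Pow(Add(67, 2), 2) = Pow(69, 2) = 4761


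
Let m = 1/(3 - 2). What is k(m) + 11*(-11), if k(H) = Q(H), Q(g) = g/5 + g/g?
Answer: -599/5 ≈ -119.80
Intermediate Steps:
m = 1 (m = 1/1 = 1)
Q(g) = 1 + g/5 (Q(g) = g*(⅕) + 1 = g/5 + 1 = 1 + g/5)
k(H) = 1 + H/5
k(m) + 11*(-11) = (1 + (⅕)*1) + 11*(-11) = (1 + ⅕) - 121 = 6/5 - 121 = -599/5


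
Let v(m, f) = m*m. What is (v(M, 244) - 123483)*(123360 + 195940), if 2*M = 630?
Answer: -7745579400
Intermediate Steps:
M = 315 (M = (½)*630 = 315)
v(m, f) = m²
(v(M, 244) - 123483)*(123360 + 195940) = (315² - 123483)*(123360 + 195940) = (99225 - 123483)*319300 = -24258*319300 = -7745579400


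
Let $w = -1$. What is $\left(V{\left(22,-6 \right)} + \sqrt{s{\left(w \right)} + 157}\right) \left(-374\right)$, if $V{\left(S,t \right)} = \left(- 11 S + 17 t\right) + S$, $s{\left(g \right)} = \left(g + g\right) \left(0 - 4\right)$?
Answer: $120428 - 374 \sqrt{165} \approx 1.1562 \cdot 10^{5}$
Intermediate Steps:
$s{\left(g \right)} = - 8 g$ ($s{\left(g \right)} = 2 g \left(-4\right) = - 8 g$)
$V{\left(S,t \right)} = - 10 S + 17 t$
$\left(V{\left(22,-6 \right)} + \sqrt{s{\left(w \right)} + 157}\right) \left(-374\right) = \left(\left(\left(-10\right) 22 + 17 \left(-6\right)\right) + \sqrt{\left(-8\right) \left(-1\right) + 157}\right) \left(-374\right) = \left(\left(-220 - 102\right) + \sqrt{8 + 157}\right) \left(-374\right) = \left(-322 + \sqrt{165}\right) \left(-374\right) = 120428 - 374 \sqrt{165}$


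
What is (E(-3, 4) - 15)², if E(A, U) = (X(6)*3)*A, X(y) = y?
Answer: 4761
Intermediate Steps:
E(A, U) = 18*A (E(A, U) = (6*3)*A = 18*A)
(E(-3, 4) - 15)² = (18*(-3) - 15)² = (-54 - 15)² = (-69)² = 4761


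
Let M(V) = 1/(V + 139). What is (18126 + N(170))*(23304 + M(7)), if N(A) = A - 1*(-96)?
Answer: 31288332460/73 ≈ 4.2861e+8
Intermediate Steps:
N(A) = 96 + A (N(A) = A + 96 = 96 + A)
M(V) = 1/(139 + V)
(18126 + N(170))*(23304 + M(7)) = (18126 + (96 + 170))*(23304 + 1/(139 + 7)) = (18126 + 266)*(23304 + 1/146) = 18392*(23304 + 1/146) = 18392*(3402385/146) = 31288332460/73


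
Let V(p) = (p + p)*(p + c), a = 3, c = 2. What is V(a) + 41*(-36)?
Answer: -1446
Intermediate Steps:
V(p) = 2*p*(2 + p) (V(p) = (p + p)*(p + 2) = (2*p)*(2 + p) = 2*p*(2 + p))
V(a) + 41*(-36) = 2*3*(2 + 3) + 41*(-36) = 2*3*5 - 1476 = 30 - 1476 = -1446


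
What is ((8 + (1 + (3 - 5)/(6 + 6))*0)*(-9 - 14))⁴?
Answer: 1146228736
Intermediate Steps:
((8 + (1 + (3 - 5)/(6 + 6))*0)*(-9 - 14))⁴ = ((8 + (1 - 2/12)*0)*(-23))⁴ = ((8 + (1 - 2*1/12)*0)*(-23))⁴ = ((8 + (1 - ⅙)*0)*(-23))⁴ = ((8 + (⅚)*0)*(-23))⁴ = ((8 + 0)*(-23))⁴ = (8*(-23))⁴ = (-184)⁴ = 1146228736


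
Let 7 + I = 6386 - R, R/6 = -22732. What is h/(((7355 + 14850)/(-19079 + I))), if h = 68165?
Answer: 1686293036/4441 ≈ 3.7971e+5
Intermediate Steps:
R = -136392 (R = 6*(-22732) = -136392)
I = 142771 (I = -7 + (6386 - 1*(-136392)) = -7 + (6386 + 136392) = -7 + 142778 = 142771)
h/(((7355 + 14850)/(-19079 + I))) = 68165/(((7355 + 14850)/(-19079 + 142771))) = 68165/((22205/123692)) = 68165/((22205*(1/123692))) = 68165/(22205/123692) = 68165*(123692/22205) = 1686293036/4441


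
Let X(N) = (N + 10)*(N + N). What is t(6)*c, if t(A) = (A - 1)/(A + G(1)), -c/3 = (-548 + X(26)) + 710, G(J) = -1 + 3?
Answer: -15255/4 ≈ -3813.8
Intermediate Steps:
X(N) = 2*N*(10 + N) (X(N) = (10 + N)*(2*N) = 2*N*(10 + N))
G(J) = 2
c = -6102 (c = -3*((-548 + 2*26*(10 + 26)) + 710) = -3*((-548 + 2*26*36) + 710) = -3*((-548 + 1872) + 710) = -3*(1324 + 710) = -3*2034 = -6102)
t(A) = (-1 + A)/(2 + A) (t(A) = (A - 1)/(A + 2) = (-1 + A)/(2 + A))
t(6)*c = ((-1 + 6)/(2 + 6))*(-6102) = (5/8)*(-6102) = -15255/4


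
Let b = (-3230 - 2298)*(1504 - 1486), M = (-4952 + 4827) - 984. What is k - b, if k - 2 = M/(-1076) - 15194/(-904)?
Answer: 6050452219/60794 ≈ 99524.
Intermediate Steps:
M = -1109 (M = -125 - 984 = -1109)
b = -99504 (b = -5528*18 = -99504)
k = 1206043/60794 (k = 2 + (-1109/(-1076) - 15194/(-904)) = 2 + (-1109*(-1/1076) - 15194*(-1/904)) = 2 + (1109/1076 + 7597/452) = 2 + 1084455/60794 = 1206043/60794 ≈ 19.838)
k - b = 1206043/60794 - 1*(-99504) = 1206043/60794 + 99504 = 6050452219/60794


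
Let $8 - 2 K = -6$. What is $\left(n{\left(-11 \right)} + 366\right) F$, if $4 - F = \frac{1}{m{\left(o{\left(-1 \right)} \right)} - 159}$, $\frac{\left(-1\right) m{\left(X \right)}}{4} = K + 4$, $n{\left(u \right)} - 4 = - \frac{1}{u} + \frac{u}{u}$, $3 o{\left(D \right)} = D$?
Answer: $\frac{3318666}{2233} \approx 1486.2$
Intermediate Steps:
$K = 7$ ($K = 4 - -3 = 4 + 3 = 7$)
$o{\left(D \right)} = \frac{D}{3}$
$n{\left(u \right)} = 5 - \frac{1}{u}$ ($n{\left(u \right)} = 4 - \left(\frac{1}{u} - \frac{u}{u}\right) = 4 + \left(- \frac{1}{u} + 1\right) = 4 + \left(1 - \frac{1}{u}\right) = 5 - \frac{1}{u}$)
$m{\left(X \right)} = -44$ ($m{\left(X \right)} = - 4 \left(7 + 4\right) = \left(-4\right) 11 = -44$)
$F = \frac{813}{203}$ ($F = 4 - \frac{1}{-44 - 159} = 4 - \frac{1}{-203} = 4 - - \frac{1}{203} = 4 + \frac{1}{203} = \frac{813}{203} \approx 4.0049$)
$\left(n{\left(-11 \right)} + 366\right) F = \left(\left(5 - \frac{1}{-11}\right) + 366\right) \frac{813}{203} = \left(\left(5 - - \frac{1}{11}\right) + 366\right) \frac{813}{203} = \left(\left(5 + \frac{1}{11}\right) + 366\right) \frac{813}{203} = \left(\frac{56}{11} + 366\right) \frac{813}{203} = \frac{4082}{11} \cdot \frac{813}{203} = \frac{3318666}{2233}$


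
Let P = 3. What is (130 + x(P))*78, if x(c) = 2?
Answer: 10296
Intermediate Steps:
(130 + x(P))*78 = (130 + 2)*78 = 132*78 = 10296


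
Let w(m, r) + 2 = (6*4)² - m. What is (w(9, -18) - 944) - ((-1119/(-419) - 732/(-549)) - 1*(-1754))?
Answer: -2686214/1257 ≈ -2137.0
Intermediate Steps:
w(m, r) = 574 - m (w(m, r) = -2 + ((6*4)² - m) = -2 + (24² - m) = -2 + (576 - m) = 574 - m)
(w(9, -18) - 944) - ((-1119/(-419) - 732/(-549)) - 1*(-1754)) = ((574 - 1*9) - 944) - ((-1119/(-419) - 732/(-549)) - 1*(-1754)) = ((574 - 9) - 944) - ((-1119*(-1/419) - 732*(-1/549)) + 1754) = (565 - 944) - ((1119/419 + 4/3) + 1754) = -379 - (5033/1257 + 1754) = -379 - 1*2209811/1257 = -379 - 2209811/1257 = -2686214/1257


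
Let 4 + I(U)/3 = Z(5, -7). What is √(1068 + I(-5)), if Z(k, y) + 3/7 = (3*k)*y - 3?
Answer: √35805/7 ≈ 27.032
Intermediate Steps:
Z(k, y) = -24/7 + 3*k*y (Z(k, y) = -3/7 + ((3*k)*y - 3) = -3/7 + (3*k*y - 3) = -3/7 + (-3 + 3*k*y) = -24/7 + 3*k*y)
I(U) = -2361/7 (I(U) = -12 + 3*(-24/7 + 3*5*(-7)) = -12 + 3*(-24/7 - 105) = -12 + 3*(-759/7) = -12 - 2277/7 = -2361/7)
√(1068 + I(-5)) = √(1068 - 2361/7) = √(5115/7) = √35805/7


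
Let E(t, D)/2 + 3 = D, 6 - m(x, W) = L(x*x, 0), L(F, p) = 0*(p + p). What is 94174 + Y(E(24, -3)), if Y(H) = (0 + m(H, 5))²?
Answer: 94210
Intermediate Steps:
L(F, p) = 0 (L(F, p) = 0*(2*p) = 0)
m(x, W) = 6 (m(x, W) = 6 - 1*0 = 6 + 0 = 6)
E(t, D) = -6 + 2*D
Y(H) = 36 (Y(H) = (0 + 6)² = 6² = 36)
94174 + Y(E(24, -3)) = 94174 + 36 = 94210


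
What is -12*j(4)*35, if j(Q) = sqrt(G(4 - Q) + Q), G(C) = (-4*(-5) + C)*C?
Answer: -840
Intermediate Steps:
G(C) = C*(20 + C) (G(C) = (20 + C)*C = C*(20 + C))
j(Q) = sqrt(Q + (4 - Q)*(24 - Q)) (j(Q) = sqrt((4 - Q)*(20 + (4 - Q)) + Q) = sqrt((4 - Q)*(24 - Q) + Q) = sqrt(Q + (4 - Q)*(24 - Q)))
-12*j(4)*35 = -12*sqrt(4 + (-24 + 4)*(-4 + 4))*35 = -12*sqrt(4 - 20*0)*35 = -12*sqrt(4 + 0)*35 = -12*sqrt(4)*35 = -12*2*35 = -24*35 = -840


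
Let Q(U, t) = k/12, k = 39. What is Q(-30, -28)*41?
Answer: 533/4 ≈ 133.25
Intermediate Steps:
Q(U, t) = 13/4 (Q(U, t) = 39/12 = 39*(1/12) = 13/4)
Q(-30, -28)*41 = (13/4)*41 = 533/4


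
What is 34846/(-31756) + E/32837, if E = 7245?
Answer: -65297563/74483698 ≈ -0.87667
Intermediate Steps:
34846/(-31756) + E/32837 = 34846/(-31756) + 7245/32837 = 34846*(-1/31756) + 7245*(1/32837) = -17423/15878 + 1035/4691 = -65297563/74483698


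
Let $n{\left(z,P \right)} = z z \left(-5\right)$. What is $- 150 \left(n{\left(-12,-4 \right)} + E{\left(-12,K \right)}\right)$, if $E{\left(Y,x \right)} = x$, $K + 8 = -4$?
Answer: $109800$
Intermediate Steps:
$n{\left(z,P \right)} = - 5 z^{2}$ ($n{\left(z,P \right)} = z^{2} \left(-5\right) = - 5 z^{2}$)
$K = -12$ ($K = -8 - 4 = -12$)
$- 150 \left(n{\left(-12,-4 \right)} + E{\left(-12,K \right)}\right) = - 150 \left(- 5 \left(-12\right)^{2} - 12\right) = - 150 \left(\left(-5\right) 144 - 12\right) = - 150 \left(-720 - 12\right) = \left(-150\right) \left(-732\right) = 109800$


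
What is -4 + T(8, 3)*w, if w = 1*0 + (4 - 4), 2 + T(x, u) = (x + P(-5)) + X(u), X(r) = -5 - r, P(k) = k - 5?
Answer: -4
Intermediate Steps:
P(k) = -5 + k
T(x, u) = -17 + x - u (T(x, u) = -2 + ((x + (-5 - 5)) + (-5 - u)) = -2 + ((x - 10) + (-5 - u)) = -2 + ((-10 + x) + (-5 - u)) = -2 + (-15 + x - u) = -17 + x - u)
w = 0 (w = 0 + 0 = 0)
-4 + T(8, 3)*w = -4 + (-17 + 8 - 1*3)*0 = -4 + (-17 + 8 - 3)*0 = -4 - 12*0 = -4 + 0 = -4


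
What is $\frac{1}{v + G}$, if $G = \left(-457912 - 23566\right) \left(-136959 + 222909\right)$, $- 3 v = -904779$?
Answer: $- \frac{1}{41382732507} \approx -2.4165 \cdot 10^{-11}$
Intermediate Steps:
$v = 301593$ ($v = \left(- \frac{1}{3}\right) \left(-904779\right) = 301593$)
$G = -41383034100$ ($G = \left(-481478\right) 85950 = -41383034100$)
$\frac{1}{v + G} = \frac{1}{301593 - 41383034100} = \frac{1}{-41382732507} = - \frac{1}{41382732507}$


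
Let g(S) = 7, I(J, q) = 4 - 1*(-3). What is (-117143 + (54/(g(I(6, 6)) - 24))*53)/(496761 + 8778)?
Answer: -1994293/8594163 ≈ -0.23205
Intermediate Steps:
I(J, q) = 7 (I(J, q) = 4 + 3 = 7)
(-117143 + (54/(g(I(6, 6)) - 24))*53)/(496761 + 8778) = (-117143 + (54/(7 - 24))*53)/(496761 + 8778) = (-117143 + (54/(-17))*53)/505539 = (-117143 + (54*(-1/17))*53)*(1/505539) = (-117143 - 54/17*53)*(1/505539) = (-117143 - 2862/17)*(1/505539) = -1994293/17*1/505539 = -1994293/8594163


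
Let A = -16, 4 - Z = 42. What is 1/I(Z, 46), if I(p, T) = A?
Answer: -1/16 ≈ -0.062500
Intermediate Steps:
Z = -38 (Z = 4 - 1*42 = 4 - 42 = -38)
I(p, T) = -16
1/I(Z, 46) = 1/(-16) = -1/16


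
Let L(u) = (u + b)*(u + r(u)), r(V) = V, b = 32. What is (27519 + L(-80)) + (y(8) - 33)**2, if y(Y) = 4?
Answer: 36040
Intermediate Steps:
L(u) = 2*u*(32 + u) (L(u) = (u + 32)*(u + u) = (32 + u)*(2*u) = 2*u*(32 + u))
(27519 + L(-80)) + (y(8) - 33)**2 = (27519 + 2*(-80)*(32 - 80)) + (4 - 33)**2 = (27519 + 2*(-80)*(-48)) + (-29)**2 = (27519 + 7680) + 841 = 35199 + 841 = 36040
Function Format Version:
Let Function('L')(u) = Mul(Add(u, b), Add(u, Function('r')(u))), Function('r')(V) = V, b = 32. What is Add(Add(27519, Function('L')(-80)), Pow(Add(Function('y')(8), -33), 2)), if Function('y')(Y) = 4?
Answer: 36040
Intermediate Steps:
Function('L')(u) = Mul(2, u, Add(32, u)) (Function('L')(u) = Mul(Add(u, 32), Add(u, u)) = Mul(Add(32, u), Mul(2, u)) = Mul(2, u, Add(32, u)))
Add(Add(27519, Function('L')(-80)), Pow(Add(Function('y')(8), -33), 2)) = Add(Add(27519, Mul(2, -80, Add(32, -80))), Pow(Add(4, -33), 2)) = Add(Add(27519, Mul(2, -80, -48)), Pow(-29, 2)) = Add(Add(27519, 7680), 841) = Add(35199, 841) = 36040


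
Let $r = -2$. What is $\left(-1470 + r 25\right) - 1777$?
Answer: $-3297$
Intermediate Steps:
$\left(-1470 + r 25\right) - 1777 = \left(-1470 - 50\right) - 1777 = -1520 - 1777 = -3297$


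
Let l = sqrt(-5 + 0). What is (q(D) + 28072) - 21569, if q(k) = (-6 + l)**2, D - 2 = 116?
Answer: 6534 - 12*I*sqrt(5) ≈ 6534.0 - 26.833*I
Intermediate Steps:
D = 118 (D = 2 + 116 = 118)
l = I*sqrt(5) (l = sqrt(-5) = I*sqrt(5) ≈ 2.2361*I)
q(k) = (-6 + I*sqrt(5))**2
(q(D) + 28072) - 21569 = ((6 - I*sqrt(5))**2 + 28072) - 21569 = (28072 + (6 - I*sqrt(5))**2) - 21569 = 6503 + (6 - I*sqrt(5))**2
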